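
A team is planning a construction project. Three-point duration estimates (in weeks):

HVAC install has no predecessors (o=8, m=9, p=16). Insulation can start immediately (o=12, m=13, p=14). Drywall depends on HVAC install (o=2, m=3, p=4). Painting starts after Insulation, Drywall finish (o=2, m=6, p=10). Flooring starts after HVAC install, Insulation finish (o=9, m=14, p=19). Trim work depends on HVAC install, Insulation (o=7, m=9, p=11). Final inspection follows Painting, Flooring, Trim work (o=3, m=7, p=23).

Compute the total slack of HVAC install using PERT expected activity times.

te_HVAC install = (8 + 4·9 + 16)/6 = 60/6 = 10
te_Insulation = (12 + 4·13 + 14)/6 = 78/6 = 13
te_Drywall = (2 + 4·3 + 4)/6 = 18/6 = 3
te_Painting = (2 + 4·6 + 10)/6 = 36/6 = 6
te_Flooring = (9 + 4·14 + 19)/6 = 84/6 = 14
te_Trim work = (7 + 4·9 + 11)/6 = 54/6 = 9
te_Final inspection = (3 + 4·7 + 23)/6 = 54/6 = 9

Forward pass:
ES_HVAC install = 0; EF_HVAC install = 10
ES_Insulation = 0; EF_Insulation = 13
ES_Drywall = 10; EF_Drywall = 10+3 = 13
ES_Painting = max(EF_Insulation=13, EF_Drywall=13) = 13; EF_Painting = 13+6 = 19
ES_Flooring = max(EF_HVAC install=10, EF_Insulation=13) = 13; EF_Flooring = 13+14 = 27
ES_Trim work = max(EF_HVAC install=10, EF_Insulation=13) = 13; EF_Trim work = 13+9 = 22
ES_Final inspection = max(EF_Painting=19, EF_Flooring=27, EF_Trim work=22) = 27; EF_Final inspection = 27+9 = 36
Expected project duration μ = 36 weeks. Critical path: Insulation → Flooring → Final inspection.

Backward pass:
LF_Final inspection = 36; LS_Final inspection = 36−9 = 27
LF_Trim work = LS_Final inspection = 27; LS_Trim work = 27−9 = 18
LF_Flooring = LS_Final inspection = 27; LS_Flooring = 27−14 = 13
LF_Painting = LS_Final inspection = 27; LS_Painting = 27−6 = 21
LF_Drywall = LS_Painting = 21; LS_Drywall = 21−3 = 18
LF_Insulation = min(LS_Painting=21, LS_Flooring=13, LS_Trim work=18) = 13; LS_Insulation = 13−13 = 0
LF_HVAC install = min(LS_Drywall=18, LS_Flooring=13, LS_Trim work=18) = 13; LS_HVAC install = 13−10 = 3
Slack_HVAC install = LS_HVAC install − ES_HVAC install = 3 − 0 = 3

3 weeks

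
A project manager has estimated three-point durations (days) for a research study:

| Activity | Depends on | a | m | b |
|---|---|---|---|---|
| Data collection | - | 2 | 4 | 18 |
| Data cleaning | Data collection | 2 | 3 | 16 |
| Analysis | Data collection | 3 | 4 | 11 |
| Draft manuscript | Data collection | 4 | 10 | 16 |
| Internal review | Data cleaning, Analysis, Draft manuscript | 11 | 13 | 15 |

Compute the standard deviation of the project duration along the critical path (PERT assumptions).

3.40 days

te_Data collection = (2 + 4·4 + 18)/6 = 36/6 = 6; σ²_Data collection = ((18−2)/6)² = 7.111
te_Data cleaning = (2 + 4·3 + 16)/6 = 30/6 = 5; σ²_Data cleaning = ((16−2)/6)² = 5.444
te_Analysis = (3 + 4·4 + 11)/6 = 30/6 = 5; σ²_Analysis = ((11−3)/6)² = 1.778
te_Draft manuscript = (4 + 4·10 + 16)/6 = 60/6 = 10; σ²_Draft manuscript = ((16−4)/6)² = 4.000
te_Internal review = (11 + 4·13 + 15)/6 = 78/6 = 13; σ²_Internal review = ((15−11)/6)² = 0.444

Forward pass:
ES_Data collection = 0; EF_Data collection = 6
ES_Data cleaning = 6; EF_Data cleaning = 6+5 = 11
ES_Analysis = 6; EF_Analysis = 6+5 = 11
ES_Draft manuscript = 6; EF_Draft manuscript = 6+10 = 16
ES_Internal review = max(EF_Data cleaning=11, EF_Analysis=11, EF_Draft manuscript=16) = 16; EF_Internal review = 16+13 = 29
Expected project duration μ = 29 days. Critical path: Data collection → Draft manuscript → Internal review.

Variance along critical path = 7.111 + 4.000 + 0.444 = 11.556
σ = √11.556 = 3.399 days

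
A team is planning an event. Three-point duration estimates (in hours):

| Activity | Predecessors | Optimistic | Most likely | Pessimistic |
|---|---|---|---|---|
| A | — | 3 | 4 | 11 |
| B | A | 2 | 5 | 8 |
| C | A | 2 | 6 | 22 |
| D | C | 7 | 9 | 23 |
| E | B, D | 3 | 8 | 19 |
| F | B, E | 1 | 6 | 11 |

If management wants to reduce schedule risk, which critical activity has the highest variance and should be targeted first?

C

te_A = (3 + 4·4 + 11)/6 = 30/6 = 5; σ²_A = ((11−3)/6)² = 1.778
te_B = (2 + 4·5 + 8)/6 = 30/6 = 5; σ²_B = ((8−2)/6)² = 1.000
te_C = (2 + 4·6 + 22)/6 = 48/6 = 8; σ²_C = ((22−2)/6)² = 11.111
te_D = (7 + 4·9 + 23)/6 = 66/6 = 11; σ²_D = ((23−7)/6)² = 7.111
te_E = (3 + 4·8 + 19)/6 = 54/6 = 9; σ²_E = ((19−3)/6)² = 7.111
te_F = (1 + 4·6 + 11)/6 = 36/6 = 6; σ²_F = ((11−1)/6)² = 2.778

Forward pass:
ES_A = 0; EF_A = 5
ES_B = 5; EF_B = 5+5 = 10
ES_C = 5; EF_C = 5+8 = 13
ES_D = 13; EF_D = 13+11 = 24
ES_E = max(EF_B=10, EF_D=24) = 24; EF_E = 24+9 = 33
ES_F = max(EF_B=10, EF_E=33) = 33; EF_F = 33+6 = 39
Expected project duration μ = 39 hours. Critical path: A → C → D → E → F.

Variances on critical path: σ²_A=1.778, σ²_C=11.111, σ²_D=7.111, σ²_E=7.111, σ²_F=2.778.
Largest is σ²_C = 11.111.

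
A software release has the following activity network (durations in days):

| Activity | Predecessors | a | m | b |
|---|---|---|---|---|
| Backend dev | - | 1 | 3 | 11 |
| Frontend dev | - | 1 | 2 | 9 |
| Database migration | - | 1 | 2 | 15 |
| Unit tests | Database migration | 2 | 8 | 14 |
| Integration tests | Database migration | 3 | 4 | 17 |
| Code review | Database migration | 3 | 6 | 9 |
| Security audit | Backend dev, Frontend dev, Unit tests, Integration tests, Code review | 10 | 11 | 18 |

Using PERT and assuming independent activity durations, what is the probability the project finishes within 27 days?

te_Backend dev = (1 + 4·3 + 11)/6 = 24/6 = 4; σ²_Backend dev = ((11−1)/6)² = 2.778
te_Frontend dev = (1 + 4·2 + 9)/6 = 18/6 = 3; σ²_Frontend dev = ((9−1)/6)² = 1.778
te_Database migration = (1 + 4·2 + 15)/6 = 24/6 = 4; σ²_Database migration = ((15−1)/6)² = 5.444
te_Unit tests = (2 + 4·8 + 14)/6 = 48/6 = 8; σ²_Unit tests = ((14−2)/6)² = 4.000
te_Integration tests = (3 + 4·4 + 17)/6 = 36/6 = 6; σ²_Integration tests = ((17−3)/6)² = 5.444
te_Code review = (3 + 4·6 + 9)/6 = 36/6 = 6; σ²_Code review = ((9−3)/6)² = 1.000
te_Security audit = (10 + 4·11 + 18)/6 = 72/6 = 12; σ²_Security audit = ((18−10)/6)² = 1.778

Forward pass:
ES_Backend dev = 0; EF_Backend dev = 4
ES_Frontend dev = 0; EF_Frontend dev = 3
ES_Database migration = 0; EF_Database migration = 4
ES_Unit tests = 4; EF_Unit tests = 4+8 = 12
ES_Integration tests = 4; EF_Integration tests = 4+6 = 10
ES_Code review = 4; EF_Code review = 4+6 = 10
ES_Security audit = max(EF_Backend dev=4, EF_Frontend dev=3, EF_Unit tests=12, EF_Integration tests=10, EF_Code review=10) = 12; EF_Security audit = 12+12 = 24
Expected project duration μ = 24 days. Critical path: Database migration → Unit tests → Security audit.

Variance along critical path = 5.444 + 4.000 + 1.778 = 11.222; σ = √11.222 = 3.350 days.
Z = (27 − 24) / 3.350 = 0.896
P(T ≤ 27) = Φ(0.896) ≈ 0.815

0.815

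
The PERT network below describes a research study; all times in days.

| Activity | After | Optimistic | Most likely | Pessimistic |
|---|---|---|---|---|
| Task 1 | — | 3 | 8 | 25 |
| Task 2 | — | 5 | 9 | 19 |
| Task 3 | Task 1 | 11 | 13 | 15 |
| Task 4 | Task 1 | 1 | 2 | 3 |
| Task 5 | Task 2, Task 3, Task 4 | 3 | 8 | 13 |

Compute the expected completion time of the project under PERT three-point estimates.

te_Task 1 = (3 + 4·8 + 25)/6 = 60/6 = 10
te_Task 2 = (5 + 4·9 + 19)/6 = 60/6 = 10
te_Task 3 = (11 + 4·13 + 15)/6 = 78/6 = 13
te_Task 4 = (1 + 4·2 + 3)/6 = 12/6 = 2
te_Task 5 = (3 + 4·8 + 13)/6 = 48/6 = 8

Forward pass:
ES_Task 1 = 0; EF_Task 1 = 10
ES_Task 2 = 0; EF_Task 2 = 10
ES_Task 3 = 10; EF_Task 3 = 10+13 = 23
ES_Task 4 = 10; EF_Task 4 = 10+2 = 12
ES_Task 5 = max(EF_Task 2=10, EF_Task 3=23, EF_Task 4=12) = 23; EF_Task 5 = 23+8 = 31
Expected project duration μ = 31 days. Critical path: Task 1 → Task 3 → Task 5.

31 days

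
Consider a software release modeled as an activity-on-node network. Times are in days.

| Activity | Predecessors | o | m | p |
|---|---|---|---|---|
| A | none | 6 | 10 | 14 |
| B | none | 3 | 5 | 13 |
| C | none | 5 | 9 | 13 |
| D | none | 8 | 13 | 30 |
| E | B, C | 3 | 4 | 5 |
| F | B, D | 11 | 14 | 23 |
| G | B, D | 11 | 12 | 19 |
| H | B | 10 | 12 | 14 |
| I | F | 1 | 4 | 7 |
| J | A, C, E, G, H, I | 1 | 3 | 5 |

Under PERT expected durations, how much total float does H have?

te_A = (6 + 4·10 + 14)/6 = 60/6 = 10
te_B = (3 + 4·5 + 13)/6 = 36/6 = 6
te_C = (5 + 4·9 + 13)/6 = 54/6 = 9
te_D = (8 + 4·13 + 30)/6 = 90/6 = 15
te_E = (3 + 4·4 + 5)/6 = 24/6 = 4
te_F = (11 + 4·14 + 23)/6 = 90/6 = 15
te_G = (11 + 4·12 + 19)/6 = 78/6 = 13
te_H = (10 + 4·12 + 14)/6 = 72/6 = 12
te_I = (1 + 4·4 + 7)/6 = 24/6 = 4
te_J = (1 + 4·3 + 5)/6 = 18/6 = 3

Forward pass:
ES_A = 0; EF_A = 10
ES_B = 0; EF_B = 6
ES_C = 0; EF_C = 9
ES_D = 0; EF_D = 15
ES_E = max(EF_B=6, EF_C=9) = 9; EF_E = 9+4 = 13
ES_F = max(EF_B=6, EF_D=15) = 15; EF_F = 15+15 = 30
ES_G = max(EF_B=6, EF_D=15) = 15; EF_G = 15+13 = 28
ES_H = 6; EF_H = 6+12 = 18
ES_I = 30; EF_I = 30+4 = 34
ES_J = max(EF_A=10, EF_C=9, EF_E=13, EF_G=28, EF_H=18, EF_I=34) = 34; EF_J = 34+3 = 37
Expected project duration μ = 37 days. Critical path: D → F → I → J.

Backward pass:
LF_J = 37; LS_J = 37−3 = 34
LF_I = LS_J = 34; LS_I = 34−4 = 30
LF_H = LS_J = 34; LS_H = 34−12 = 22
LF_G = LS_J = 34; LS_G = 34−13 = 21
LF_F = LS_I = 30; LS_F = 30−15 = 15
LF_E = LS_J = 34; LS_E = 34−4 = 30
LF_D = min(LS_F=15, LS_G=21) = 15; LS_D = 15−15 = 0
LF_C = min(LS_E=30, LS_J=34) = 30; LS_C = 30−9 = 21
LF_B = min(LS_E=30, LS_F=15, LS_G=21, LS_H=22) = 15; LS_B = 15−6 = 9
LF_A = LS_J = 34; LS_A = 34−10 = 24
Slack_H = LS_H − ES_H = 22 − 6 = 16

16 days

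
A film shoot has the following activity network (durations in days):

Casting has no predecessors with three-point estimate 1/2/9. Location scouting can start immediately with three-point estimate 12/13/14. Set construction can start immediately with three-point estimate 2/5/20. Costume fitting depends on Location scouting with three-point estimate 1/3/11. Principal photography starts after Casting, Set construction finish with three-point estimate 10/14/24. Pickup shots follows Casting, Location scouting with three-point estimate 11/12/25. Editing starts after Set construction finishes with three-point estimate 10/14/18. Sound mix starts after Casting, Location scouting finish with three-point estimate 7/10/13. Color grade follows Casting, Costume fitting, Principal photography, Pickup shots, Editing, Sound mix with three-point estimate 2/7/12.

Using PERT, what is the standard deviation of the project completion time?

te_Casting = (1 + 4·2 + 9)/6 = 18/6 = 3; σ²_Casting = ((9−1)/6)² = 1.778
te_Location scouting = (12 + 4·13 + 14)/6 = 78/6 = 13; σ²_Location scouting = ((14−12)/6)² = 0.111
te_Set construction = (2 + 4·5 + 20)/6 = 42/6 = 7; σ²_Set construction = ((20−2)/6)² = 9.000
te_Costume fitting = (1 + 4·3 + 11)/6 = 24/6 = 4; σ²_Costume fitting = ((11−1)/6)² = 2.778
te_Principal photography = (10 + 4·14 + 24)/6 = 90/6 = 15; σ²_Principal photography = ((24−10)/6)² = 5.444
te_Pickup shots = (11 + 4·12 + 25)/6 = 84/6 = 14; σ²_Pickup shots = ((25−11)/6)² = 5.444
te_Editing = (10 + 4·14 + 18)/6 = 84/6 = 14; σ²_Editing = ((18−10)/6)² = 1.778
te_Sound mix = (7 + 4·10 + 13)/6 = 60/6 = 10; σ²_Sound mix = ((13−7)/6)² = 1.000
te_Color grade = (2 + 4·7 + 12)/6 = 42/6 = 7; σ²_Color grade = ((12−2)/6)² = 2.778

Forward pass:
ES_Casting = 0; EF_Casting = 3
ES_Location scouting = 0; EF_Location scouting = 13
ES_Set construction = 0; EF_Set construction = 7
ES_Costume fitting = 13; EF_Costume fitting = 13+4 = 17
ES_Principal photography = max(EF_Casting=3, EF_Set construction=7) = 7; EF_Principal photography = 7+15 = 22
ES_Pickup shots = max(EF_Casting=3, EF_Location scouting=13) = 13; EF_Pickup shots = 13+14 = 27
ES_Editing = 7; EF_Editing = 7+14 = 21
ES_Sound mix = max(EF_Casting=3, EF_Location scouting=13) = 13; EF_Sound mix = 13+10 = 23
ES_Color grade = max(EF_Casting=3, EF_Costume fitting=17, EF_Principal photography=22, EF_Pickup shots=27, EF_Editing=21, EF_Sound mix=23) = 27; EF_Color grade = 27+7 = 34
Expected project duration μ = 34 days. Critical path: Location scouting → Pickup shots → Color grade.

Variance along critical path = 0.111 + 5.444 + 2.778 = 8.333
σ = √8.333 = 2.887 days

2.89 days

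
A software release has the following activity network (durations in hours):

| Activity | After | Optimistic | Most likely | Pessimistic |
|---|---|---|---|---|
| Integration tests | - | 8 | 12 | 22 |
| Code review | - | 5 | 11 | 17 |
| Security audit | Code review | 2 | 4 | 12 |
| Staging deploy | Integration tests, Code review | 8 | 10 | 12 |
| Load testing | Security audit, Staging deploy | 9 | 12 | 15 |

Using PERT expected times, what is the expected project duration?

te_Integration tests = (8 + 4·12 + 22)/6 = 78/6 = 13
te_Code review = (5 + 4·11 + 17)/6 = 66/6 = 11
te_Security audit = (2 + 4·4 + 12)/6 = 30/6 = 5
te_Staging deploy = (8 + 4·10 + 12)/6 = 60/6 = 10
te_Load testing = (9 + 4·12 + 15)/6 = 72/6 = 12

Forward pass:
ES_Integration tests = 0; EF_Integration tests = 13
ES_Code review = 0; EF_Code review = 11
ES_Security audit = 11; EF_Security audit = 11+5 = 16
ES_Staging deploy = max(EF_Integration tests=13, EF_Code review=11) = 13; EF_Staging deploy = 13+10 = 23
ES_Load testing = max(EF_Security audit=16, EF_Staging deploy=23) = 23; EF_Load testing = 23+12 = 35
Expected project duration μ = 35 hours. Critical path: Integration tests → Staging deploy → Load testing.

35 hours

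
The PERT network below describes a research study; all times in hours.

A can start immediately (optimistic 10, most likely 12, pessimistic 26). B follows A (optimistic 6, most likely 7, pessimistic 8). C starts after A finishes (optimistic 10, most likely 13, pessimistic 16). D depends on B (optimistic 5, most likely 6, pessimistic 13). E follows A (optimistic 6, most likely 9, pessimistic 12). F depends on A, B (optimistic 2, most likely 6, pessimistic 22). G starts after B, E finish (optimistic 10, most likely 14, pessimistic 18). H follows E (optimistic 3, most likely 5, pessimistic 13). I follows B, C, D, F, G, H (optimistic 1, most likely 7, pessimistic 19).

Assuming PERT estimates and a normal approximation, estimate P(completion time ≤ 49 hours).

te_A = (10 + 4·12 + 26)/6 = 84/6 = 14; σ²_A = ((26−10)/6)² = 7.111
te_B = (6 + 4·7 + 8)/6 = 42/6 = 7; σ²_B = ((8−6)/6)² = 0.111
te_C = (10 + 4·13 + 16)/6 = 78/6 = 13; σ²_C = ((16−10)/6)² = 1.000
te_D = (5 + 4·6 + 13)/6 = 42/6 = 7; σ²_D = ((13−5)/6)² = 1.778
te_E = (6 + 4·9 + 12)/6 = 54/6 = 9; σ²_E = ((12−6)/6)² = 1.000
te_F = (2 + 4·6 + 22)/6 = 48/6 = 8; σ²_F = ((22−2)/6)² = 11.111
te_G = (10 + 4·14 + 18)/6 = 84/6 = 14; σ²_G = ((18−10)/6)² = 1.778
te_H = (3 + 4·5 + 13)/6 = 36/6 = 6; σ²_H = ((13−3)/6)² = 2.778
te_I = (1 + 4·7 + 19)/6 = 48/6 = 8; σ²_I = ((19−1)/6)² = 9.000

Forward pass:
ES_A = 0; EF_A = 14
ES_B = 14; EF_B = 14+7 = 21
ES_C = 14; EF_C = 14+13 = 27
ES_D = 21; EF_D = 21+7 = 28
ES_E = 14; EF_E = 14+9 = 23
ES_F = max(EF_A=14, EF_B=21) = 21; EF_F = 21+8 = 29
ES_G = max(EF_B=21, EF_E=23) = 23; EF_G = 23+14 = 37
ES_H = 23; EF_H = 23+6 = 29
ES_I = max(EF_B=21, EF_C=27, EF_D=28, EF_F=29, EF_G=37, EF_H=29) = 37; EF_I = 37+8 = 45
Expected project duration μ = 45 hours. Critical path: A → E → G → I.

Variance along critical path = 7.111 + 1.000 + 1.778 + 9.000 = 18.889; σ = √18.889 = 4.346 hours.
Z = (49 − 45) / 4.346 = 0.920
P(T ≤ 49) = Φ(0.920) ≈ 0.821

0.821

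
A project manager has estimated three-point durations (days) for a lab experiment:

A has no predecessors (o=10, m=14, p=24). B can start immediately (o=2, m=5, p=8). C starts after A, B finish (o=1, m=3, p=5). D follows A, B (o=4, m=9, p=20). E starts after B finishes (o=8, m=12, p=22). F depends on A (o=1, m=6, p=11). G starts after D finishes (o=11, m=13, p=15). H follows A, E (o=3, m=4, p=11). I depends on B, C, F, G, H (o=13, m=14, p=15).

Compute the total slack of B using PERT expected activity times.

10 days

te_A = (10 + 4·14 + 24)/6 = 90/6 = 15
te_B = (2 + 4·5 + 8)/6 = 30/6 = 5
te_C = (1 + 4·3 + 5)/6 = 18/6 = 3
te_D = (4 + 4·9 + 20)/6 = 60/6 = 10
te_E = (8 + 4·12 + 22)/6 = 78/6 = 13
te_F = (1 + 4·6 + 11)/6 = 36/6 = 6
te_G = (11 + 4·13 + 15)/6 = 78/6 = 13
te_H = (3 + 4·4 + 11)/6 = 30/6 = 5
te_I = (13 + 4·14 + 15)/6 = 84/6 = 14

Forward pass:
ES_A = 0; EF_A = 15
ES_B = 0; EF_B = 5
ES_C = max(EF_A=15, EF_B=5) = 15; EF_C = 15+3 = 18
ES_D = max(EF_A=15, EF_B=5) = 15; EF_D = 15+10 = 25
ES_E = 5; EF_E = 5+13 = 18
ES_F = 15; EF_F = 15+6 = 21
ES_G = 25; EF_G = 25+13 = 38
ES_H = max(EF_A=15, EF_E=18) = 18; EF_H = 18+5 = 23
ES_I = max(EF_B=5, EF_C=18, EF_F=21, EF_G=38, EF_H=23) = 38; EF_I = 38+14 = 52
Expected project duration μ = 52 days. Critical path: A → D → G → I.

Backward pass:
LF_I = 52; LS_I = 52−14 = 38
LF_H = LS_I = 38; LS_H = 38−5 = 33
LF_G = LS_I = 38; LS_G = 38−13 = 25
LF_F = LS_I = 38; LS_F = 38−6 = 32
LF_E = LS_H = 33; LS_E = 33−13 = 20
LF_D = LS_G = 25; LS_D = 25−10 = 15
LF_C = LS_I = 38; LS_C = 38−3 = 35
LF_B = min(LS_C=35, LS_D=15, LS_E=20, LS_I=38) = 15; LS_B = 15−5 = 10
LF_A = min(LS_C=35, LS_D=15, LS_F=32, LS_H=33) = 15; LS_A = 15−15 = 0
Slack_B = LS_B − ES_B = 10 − 0 = 10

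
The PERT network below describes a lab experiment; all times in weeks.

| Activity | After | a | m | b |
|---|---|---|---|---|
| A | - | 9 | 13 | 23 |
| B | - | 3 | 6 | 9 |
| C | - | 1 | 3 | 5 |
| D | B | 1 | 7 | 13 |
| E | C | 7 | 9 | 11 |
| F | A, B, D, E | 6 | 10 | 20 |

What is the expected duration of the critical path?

te_A = (9 + 4·13 + 23)/6 = 84/6 = 14
te_B = (3 + 4·6 + 9)/6 = 36/6 = 6
te_C = (1 + 4·3 + 5)/6 = 18/6 = 3
te_D = (1 + 4·7 + 13)/6 = 42/6 = 7
te_E = (7 + 4·9 + 11)/6 = 54/6 = 9
te_F = (6 + 4·10 + 20)/6 = 66/6 = 11

Forward pass:
ES_A = 0; EF_A = 14
ES_B = 0; EF_B = 6
ES_C = 0; EF_C = 3
ES_D = 6; EF_D = 6+7 = 13
ES_E = 3; EF_E = 3+9 = 12
ES_F = max(EF_A=14, EF_B=6, EF_D=13, EF_E=12) = 14; EF_F = 14+11 = 25
Expected project duration μ = 25 weeks. Critical path: A → F.

25 weeks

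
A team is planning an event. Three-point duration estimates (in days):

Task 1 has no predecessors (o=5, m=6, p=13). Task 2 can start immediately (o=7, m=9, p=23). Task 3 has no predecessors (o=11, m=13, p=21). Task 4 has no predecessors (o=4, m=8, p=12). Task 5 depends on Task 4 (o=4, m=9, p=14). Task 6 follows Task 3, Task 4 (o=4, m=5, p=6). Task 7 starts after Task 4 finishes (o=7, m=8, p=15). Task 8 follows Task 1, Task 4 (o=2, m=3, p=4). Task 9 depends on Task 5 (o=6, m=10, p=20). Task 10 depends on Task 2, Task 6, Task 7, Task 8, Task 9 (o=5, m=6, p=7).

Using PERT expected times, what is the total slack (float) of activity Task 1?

te_Task 1 = (5 + 4·6 + 13)/6 = 42/6 = 7
te_Task 2 = (7 + 4·9 + 23)/6 = 66/6 = 11
te_Task 3 = (11 + 4·13 + 21)/6 = 84/6 = 14
te_Task 4 = (4 + 4·8 + 12)/6 = 48/6 = 8
te_Task 5 = (4 + 4·9 + 14)/6 = 54/6 = 9
te_Task 6 = (4 + 4·5 + 6)/6 = 30/6 = 5
te_Task 7 = (7 + 4·8 + 15)/6 = 54/6 = 9
te_Task 8 = (2 + 4·3 + 4)/6 = 18/6 = 3
te_Task 9 = (6 + 4·10 + 20)/6 = 66/6 = 11
te_Task 10 = (5 + 4·6 + 7)/6 = 36/6 = 6

Forward pass:
ES_Task 1 = 0; EF_Task 1 = 7
ES_Task 2 = 0; EF_Task 2 = 11
ES_Task 3 = 0; EF_Task 3 = 14
ES_Task 4 = 0; EF_Task 4 = 8
ES_Task 5 = 8; EF_Task 5 = 8+9 = 17
ES_Task 6 = max(EF_Task 3=14, EF_Task 4=8) = 14; EF_Task 6 = 14+5 = 19
ES_Task 7 = 8; EF_Task 7 = 8+9 = 17
ES_Task 8 = max(EF_Task 1=7, EF_Task 4=8) = 8; EF_Task 8 = 8+3 = 11
ES_Task 9 = 17; EF_Task 9 = 17+11 = 28
ES_Task 10 = max(EF_Task 2=11, EF_Task 6=19, EF_Task 7=17, EF_Task 8=11, EF_Task 9=28) = 28; EF_Task 10 = 28+6 = 34
Expected project duration μ = 34 days. Critical path: Task 4 → Task 5 → Task 9 → Task 10.

Backward pass:
LF_Task 10 = 34; LS_Task 10 = 34−6 = 28
LF_Task 9 = LS_Task 10 = 28; LS_Task 9 = 28−11 = 17
LF_Task 8 = LS_Task 10 = 28; LS_Task 8 = 28−3 = 25
LF_Task 7 = LS_Task 10 = 28; LS_Task 7 = 28−9 = 19
LF_Task 6 = LS_Task 10 = 28; LS_Task 6 = 28−5 = 23
LF_Task 5 = LS_Task 9 = 17; LS_Task 5 = 17−9 = 8
LF_Task 4 = min(LS_Task 5=8, LS_Task 6=23, LS_Task 7=19, LS_Task 8=25) = 8; LS_Task 4 = 8−8 = 0
LF_Task 3 = LS_Task 6 = 23; LS_Task 3 = 23−14 = 9
LF_Task 2 = LS_Task 10 = 28; LS_Task 2 = 28−11 = 17
LF_Task 1 = LS_Task 8 = 25; LS_Task 1 = 25−7 = 18
Slack_Task 1 = LS_Task 1 − ES_Task 1 = 18 − 0 = 18

18 days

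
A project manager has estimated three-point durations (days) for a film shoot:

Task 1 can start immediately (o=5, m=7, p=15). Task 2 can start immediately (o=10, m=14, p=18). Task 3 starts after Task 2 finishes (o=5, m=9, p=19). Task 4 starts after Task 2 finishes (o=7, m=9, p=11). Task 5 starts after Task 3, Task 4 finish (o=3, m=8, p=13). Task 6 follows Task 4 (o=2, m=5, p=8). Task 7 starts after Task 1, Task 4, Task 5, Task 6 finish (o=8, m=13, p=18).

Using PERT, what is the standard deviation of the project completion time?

3.57 days

te_Task 1 = (5 + 4·7 + 15)/6 = 48/6 = 8; σ²_Task 1 = ((15−5)/6)² = 2.778
te_Task 2 = (10 + 4·14 + 18)/6 = 84/6 = 14; σ²_Task 2 = ((18−10)/6)² = 1.778
te_Task 3 = (5 + 4·9 + 19)/6 = 60/6 = 10; σ²_Task 3 = ((19−5)/6)² = 5.444
te_Task 4 = (7 + 4·9 + 11)/6 = 54/6 = 9; σ²_Task 4 = ((11−7)/6)² = 0.444
te_Task 5 = (3 + 4·8 + 13)/6 = 48/6 = 8; σ²_Task 5 = ((13−3)/6)² = 2.778
te_Task 6 = (2 + 4·5 + 8)/6 = 30/6 = 5; σ²_Task 6 = ((8−2)/6)² = 1.000
te_Task 7 = (8 + 4·13 + 18)/6 = 78/6 = 13; σ²_Task 7 = ((18−8)/6)² = 2.778

Forward pass:
ES_Task 1 = 0; EF_Task 1 = 8
ES_Task 2 = 0; EF_Task 2 = 14
ES_Task 3 = 14; EF_Task 3 = 14+10 = 24
ES_Task 4 = 14; EF_Task 4 = 14+9 = 23
ES_Task 5 = max(EF_Task 3=24, EF_Task 4=23) = 24; EF_Task 5 = 24+8 = 32
ES_Task 6 = 23; EF_Task 6 = 23+5 = 28
ES_Task 7 = max(EF_Task 1=8, EF_Task 4=23, EF_Task 5=32, EF_Task 6=28) = 32; EF_Task 7 = 32+13 = 45
Expected project duration μ = 45 days. Critical path: Task 2 → Task 3 → Task 5 → Task 7.

Variance along critical path = 1.778 + 5.444 + 2.778 + 2.778 = 12.778
σ = √12.778 = 3.575 days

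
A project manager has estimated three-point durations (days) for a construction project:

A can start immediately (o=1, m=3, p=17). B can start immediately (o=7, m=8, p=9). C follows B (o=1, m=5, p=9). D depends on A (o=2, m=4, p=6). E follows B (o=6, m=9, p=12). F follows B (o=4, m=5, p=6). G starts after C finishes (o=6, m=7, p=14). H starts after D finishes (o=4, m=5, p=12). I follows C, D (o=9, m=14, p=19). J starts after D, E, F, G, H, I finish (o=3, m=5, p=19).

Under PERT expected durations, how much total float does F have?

te_A = (1 + 4·3 + 17)/6 = 30/6 = 5
te_B = (7 + 4·8 + 9)/6 = 48/6 = 8
te_C = (1 + 4·5 + 9)/6 = 30/6 = 5
te_D = (2 + 4·4 + 6)/6 = 24/6 = 4
te_E = (6 + 4·9 + 12)/6 = 54/6 = 9
te_F = (4 + 4·5 + 6)/6 = 30/6 = 5
te_G = (6 + 4·7 + 14)/6 = 48/6 = 8
te_H = (4 + 4·5 + 12)/6 = 36/6 = 6
te_I = (9 + 4·14 + 19)/6 = 84/6 = 14
te_J = (3 + 4·5 + 19)/6 = 42/6 = 7

Forward pass:
ES_A = 0; EF_A = 5
ES_B = 0; EF_B = 8
ES_C = 8; EF_C = 8+5 = 13
ES_D = 5; EF_D = 5+4 = 9
ES_E = 8; EF_E = 8+9 = 17
ES_F = 8; EF_F = 8+5 = 13
ES_G = 13; EF_G = 13+8 = 21
ES_H = 9; EF_H = 9+6 = 15
ES_I = max(EF_C=13, EF_D=9) = 13; EF_I = 13+14 = 27
ES_J = max(EF_D=9, EF_E=17, EF_F=13, EF_G=21, EF_H=15, EF_I=27) = 27; EF_J = 27+7 = 34
Expected project duration μ = 34 days. Critical path: B → C → I → J.

Backward pass:
LF_J = 34; LS_J = 34−7 = 27
LF_I = LS_J = 27; LS_I = 27−14 = 13
LF_H = LS_J = 27; LS_H = 27−6 = 21
LF_G = LS_J = 27; LS_G = 27−8 = 19
LF_F = LS_J = 27; LS_F = 27−5 = 22
LF_E = LS_J = 27; LS_E = 27−9 = 18
LF_D = min(LS_H=21, LS_I=13, LS_J=27) = 13; LS_D = 13−4 = 9
LF_C = min(LS_G=19, LS_I=13) = 13; LS_C = 13−5 = 8
LF_B = min(LS_C=8, LS_E=18, LS_F=22) = 8; LS_B = 8−8 = 0
LF_A = LS_D = 9; LS_A = 9−5 = 4
Slack_F = LS_F − ES_F = 22 − 8 = 14

14 days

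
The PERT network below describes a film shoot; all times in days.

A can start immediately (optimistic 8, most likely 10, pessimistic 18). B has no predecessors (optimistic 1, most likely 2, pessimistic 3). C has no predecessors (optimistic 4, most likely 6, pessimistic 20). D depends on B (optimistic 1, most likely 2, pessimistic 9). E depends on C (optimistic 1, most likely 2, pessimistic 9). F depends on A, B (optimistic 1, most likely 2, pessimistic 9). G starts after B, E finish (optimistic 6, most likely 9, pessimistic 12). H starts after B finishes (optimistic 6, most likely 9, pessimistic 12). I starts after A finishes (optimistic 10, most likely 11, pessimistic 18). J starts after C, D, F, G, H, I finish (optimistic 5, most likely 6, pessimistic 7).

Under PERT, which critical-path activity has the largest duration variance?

te_A = (8 + 4·10 + 18)/6 = 66/6 = 11; σ²_A = ((18−8)/6)² = 2.778
te_B = (1 + 4·2 + 3)/6 = 12/6 = 2; σ²_B = ((3−1)/6)² = 0.111
te_C = (4 + 4·6 + 20)/6 = 48/6 = 8; σ²_C = ((20−4)/6)² = 7.111
te_D = (1 + 4·2 + 9)/6 = 18/6 = 3; σ²_D = ((9−1)/6)² = 1.778
te_E = (1 + 4·2 + 9)/6 = 18/6 = 3; σ²_E = ((9−1)/6)² = 1.778
te_F = (1 + 4·2 + 9)/6 = 18/6 = 3; σ²_F = ((9−1)/6)² = 1.778
te_G = (6 + 4·9 + 12)/6 = 54/6 = 9; σ²_G = ((12−6)/6)² = 1.000
te_H = (6 + 4·9 + 12)/6 = 54/6 = 9; σ²_H = ((12−6)/6)² = 1.000
te_I = (10 + 4·11 + 18)/6 = 72/6 = 12; σ²_I = ((18−10)/6)² = 1.778
te_J = (5 + 4·6 + 7)/6 = 36/6 = 6; σ²_J = ((7−5)/6)² = 0.111

Forward pass:
ES_A = 0; EF_A = 11
ES_B = 0; EF_B = 2
ES_C = 0; EF_C = 8
ES_D = 2; EF_D = 2+3 = 5
ES_E = 8; EF_E = 8+3 = 11
ES_F = max(EF_A=11, EF_B=2) = 11; EF_F = 11+3 = 14
ES_G = max(EF_B=2, EF_E=11) = 11; EF_G = 11+9 = 20
ES_H = 2; EF_H = 2+9 = 11
ES_I = 11; EF_I = 11+12 = 23
ES_J = max(EF_C=8, EF_D=5, EF_F=14, EF_G=20, EF_H=11, EF_I=23) = 23; EF_J = 23+6 = 29
Expected project duration μ = 29 days. Critical path: A → I → J.

Variances on critical path: σ²_A=2.778, σ²_I=1.778, σ²_J=0.111.
Largest is σ²_A = 2.778.

A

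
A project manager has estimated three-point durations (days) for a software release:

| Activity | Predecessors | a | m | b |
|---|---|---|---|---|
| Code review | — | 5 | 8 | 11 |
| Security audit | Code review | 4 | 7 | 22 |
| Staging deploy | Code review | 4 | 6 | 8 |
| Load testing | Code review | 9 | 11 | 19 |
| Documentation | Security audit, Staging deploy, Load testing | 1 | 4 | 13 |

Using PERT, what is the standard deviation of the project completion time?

te_Code review = (5 + 4·8 + 11)/6 = 48/6 = 8; σ²_Code review = ((11−5)/6)² = 1.000
te_Security audit = (4 + 4·7 + 22)/6 = 54/6 = 9; σ²_Security audit = ((22−4)/6)² = 9.000
te_Staging deploy = (4 + 4·6 + 8)/6 = 36/6 = 6; σ²_Staging deploy = ((8−4)/6)² = 0.444
te_Load testing = (9 + 4·11 + 19)/6 = 72/6 = 12; σ²_Load testing = ((19−9)/6)² = 2.778
te_Documentation = (1 + 4·4 + 13)/6 = 30/6 = 5; σ²_Documentation = ((13−1)/6)² = 4.000

Forward pass:
ES_Code review = 0; EF_Code review = 8
ES_Security audit = 8; EF_Security audit = 8+9 = 17
ES_Staging deploy = 8; EF_Staging deploy = 8+6 = 14
ES_Load testing = 8; EF_Load testing = 8+12 = 20
ES_Documentation = max(EF_Security audit=17, EF_Staging deploy=14, EF_Load testing=20) = 20; EF_Documentation = 20+5 = 25
Expected project duration μ = 25 days. Critical path: Code review → Load testing → Documentation.

Variance along critical path = 1.000 + 2.778 + 4.000 = 7.778
σ = √7.778 = 2.789 days

2.79 days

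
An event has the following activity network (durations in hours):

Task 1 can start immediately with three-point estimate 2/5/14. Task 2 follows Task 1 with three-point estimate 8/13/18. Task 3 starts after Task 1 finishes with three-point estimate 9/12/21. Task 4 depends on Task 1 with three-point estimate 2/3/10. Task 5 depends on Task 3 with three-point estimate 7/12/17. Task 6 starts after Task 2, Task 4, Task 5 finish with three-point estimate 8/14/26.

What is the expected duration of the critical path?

46 hours

te_Task 1 = (2 + 4·5 + 14)/6 = 36/6 = 6
te_Task 2 = (8 + 4·13 + 18)/6 = 78/6 = 13
te_Task 3 = (9 + 4·12 + 21)/6 = 78/6 = 13
te_Task 4 = (2 + 4·3 + 10)/6 = 24/6 = 4
te_Task 5 = (7 + 4·12 + 17)/6 = 72/6 = 12
te_Task 6 = (8 + 4·14 + 26)/6 = 90/6 = 15

Forward pass:
ES_Task 1 = 0; EF_Task 1 = 6
ES_Task 2 = 6; EF_Task 2 = 6+13 = 19
ES_Task 3 = 6; EF_Task 3 = 6+13 = 19
ES_Task 4 = 6; EF_Task 4 = 6+4 = 10
ES_Task 5 = 19; EF_Task 5 = 19+12 = 31
ES_Task 6 = max(EF_Task 2=19, EF_Task 4=10, EF_Task 5=31) = 31; EF_Task 6 = 31+15 = 46
Expected project duration μ = 46 hours. Critical path: Task 1 → Task 3 → Task 5 → Task 6.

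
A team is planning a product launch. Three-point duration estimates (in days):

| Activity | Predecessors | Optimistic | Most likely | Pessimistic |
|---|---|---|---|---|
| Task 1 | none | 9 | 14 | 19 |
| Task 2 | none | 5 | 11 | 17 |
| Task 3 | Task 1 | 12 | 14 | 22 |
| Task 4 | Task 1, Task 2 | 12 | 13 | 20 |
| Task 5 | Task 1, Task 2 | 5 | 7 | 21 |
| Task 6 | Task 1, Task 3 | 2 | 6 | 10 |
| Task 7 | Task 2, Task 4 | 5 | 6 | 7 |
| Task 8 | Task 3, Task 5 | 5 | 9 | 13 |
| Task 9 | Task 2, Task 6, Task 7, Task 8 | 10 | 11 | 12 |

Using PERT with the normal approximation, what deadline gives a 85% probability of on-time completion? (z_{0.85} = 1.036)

te_Task 1 = (9 + 4·14 + 19)/6 = 84/6 = 14; σ²_Task 1 = ((19−9)/6)² = 2.778
te_Task 2 = (5 + 4·11 + 17)/6 = 66/6 = 11; σ²_Task 2 = ((17−5)/6)² = 4.000
te_Task 3 = (12 + 4·14 + 22)/6 = 90/6 = 15; σ²_Task 3 = ((22−12)/6)² = 2.778
te_Task 4 = (12 + 4·13 + 20)/6 = 84/6 = 14; σ²_Task 4 = ((20−12)/6)² = 1.778
te_Task 5 = (5 + 4·7 + 21)/6 = 54/6 = 9; σ²_Task 5 = ((21−5)/6)² = 7.111
te_Task 6 = (2 + 4·6 + 10)/6 = 36/6 = 6; σ²_Task 6 = ((10−2)/6)² = 1.778
te_Task 7 = (5 + 4·6 + 7)/6 = 36/6 = 6; σ²_Task 7 = ((7−5)/6)² = 0.111
te_Task 8 = (5 + 4·9 + 13)/6 = 54/6 = 9; σ²_Task 8 = ((13−5)/6)² = 1.778
te_Task 9 = (10 + 4·11 + 12)/6 = 66/6 = 11; σ²_Task 9 = ((12−10)/6)² = 0.111

Forward pass:
ES_Task 1 = 0; EF_Task 1 = 14
ES_Task 2 = 0; EF_Task 2 = 11
ES_Task 3 = 14; EF_Task 3 = 14+15 = 29
ES_Task 4 = max(EF_Task 1=14, EF_Task 2=11) = 14; EF_Task 4 = 14+14 = 28
ES_Task 5 = max(EF_Task 1=14, EF_Task 2=11) = 14; EF_Task 5 = 14+9 = 23
ES_Task 6 = max(EF_Task 1=14, EF_Task 3=29) = 29; EF_Task 6 = 29+6 = 35
ES_Task 7 = max(EF_Task 2=11, EF_Task 4=28) = 28; EF_Task 7 = 28+6 = 34
ES_Task 8 = max(EF_Task 3=29, EF_Task 5=23) = 29; EF_Task 8 = 29+9 = 38
ES_Task 9 = max(EF_Task 2=11, EF_Task 6=35, EF_Task 7=34, EF_Task 8=38) = 38; EF_Task 9 = 38+11 = 49
Expected project duration μ = 49 days. Critical path: Task 1 → Task 3 → Task 8 → Task 9.

Variance along critical path = 2.778 + 2.778 + 1.778 + 0.111 = 7.444; σ = 2.728 days.
D = μ + z·σ = 49 + 1.036·2.728 = 51.8 days

51.8 days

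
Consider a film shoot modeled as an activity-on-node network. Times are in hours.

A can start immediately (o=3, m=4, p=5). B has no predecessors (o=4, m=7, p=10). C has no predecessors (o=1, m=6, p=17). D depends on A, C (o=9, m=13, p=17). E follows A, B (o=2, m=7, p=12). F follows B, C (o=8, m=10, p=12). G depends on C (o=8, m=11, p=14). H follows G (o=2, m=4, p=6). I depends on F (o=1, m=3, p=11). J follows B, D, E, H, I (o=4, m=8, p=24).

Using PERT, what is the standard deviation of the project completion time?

4.43 hours

te_A = (3 + 4·4 + 5)/6 = 24/6 = 4; σ²_A = ((5−3)/6)² = 0.111
te_B = (4 + 4·7 + 10)/6 = 42/6 = 7; σ²_B = ((10−4)/6)² = 1.000
te_C = (1 + 4·6 + 17)/6 = 42/6 = 7; σ²_C = ((17−1)/6)² = 7.111
te_D = (9 + 4·13 + 17)/6 = 78/6 = 13; σ²_D = ((17−9)/6)² = 1.778
te_E = (2 + 4·7 + 12)/6 = 42/6 = 7; σ²_E = ((12−2)/6)² = 2.778
te_F = (8 + 4·10 + 12)/6 = 60/6 = 10; σ²_F = ((12−8)/6)² = 0.444
te_G = (8 + 4·11 + 14)/6 = 66/6 = 11; σ²_G = ((14−8)/6)² = 1.000
te_H = (2 + 4·4 + 6)/6 = 24/6 = 4; σ²_H = ((6−2)/6)² = 0.444
te_I = (1 + 4·3 + 11)/6 = 24/6 = 4; σ²_I = ((11−1)/6)² = 2.778
te_J = (4 + 4·8 + 24)/6 = 60/6 = 10; σ²_J = ((24−4)/6)² = 11.111

Forward pass:
ES_A = 0; EF_A = 4
ES_B = 0; EF_B = 7
ES_C = 0; EF_C = 7
ES_D = max(EF_A=4, EF_C=7) = 7; EF_D = 7+13 = 20
ES_E = max(EF_A=4, EF_B=7) = 7; EF_E = 7+7 = 14
ES_F = max(EF_B=7, EF_C=7) = 7; EF_F = 7+10 = 17
ES_G = 7; EF_G = 7+11 = 18
ES_H = 18; EF_H = 18+4 = 22
ES_I = 17; EF_I = 17+4 = 21
ES_J = max(EF_B=7, EF_D=20, EF_E=14, EF_H=22, EF_I=21) = 22; EF_J = 22+10 = 32
Expected project duration μ = 32 hours. Critical path: C → G → H → J.

Variance along critical path = 7.111 + 1.000 + 0.444 + 11.111 = 19.667
σ = √19.667 = 4.435 hours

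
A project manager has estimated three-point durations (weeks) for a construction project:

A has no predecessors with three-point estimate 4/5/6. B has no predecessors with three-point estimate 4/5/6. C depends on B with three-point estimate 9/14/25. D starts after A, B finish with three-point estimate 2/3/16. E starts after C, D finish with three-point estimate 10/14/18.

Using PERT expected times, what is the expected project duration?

te_A = (4 + 4·5 + 6)/6 = 30/6 = 5
te_B = (4 + 4·5 + 6)/6 = 30/6 = 5
te_C = (9 + 4·14 + 25)/6 = 90/6 = 15
te_D = (2 + 4·3 + 16)/6 = 30/6 = 5
te_E = (10 + 4·14 + 18)/6 = 84/6 = 14

Forward pass:
ES_A = 0; EF_A = 5
ES_B = 0; EF_B = 5
ES_C = 5; EF_C = 5+15 = 20
ES_D = max(EF_A=5, EF_B=5) = 5; EF_D = 5+5 = 10
ES_E = max(EF_C=20, EF_D=10) = 20; EF_E = 20+14 = 34
Expected project duration μ = 34 weeks. Critical path: B → C → E.

34 weeks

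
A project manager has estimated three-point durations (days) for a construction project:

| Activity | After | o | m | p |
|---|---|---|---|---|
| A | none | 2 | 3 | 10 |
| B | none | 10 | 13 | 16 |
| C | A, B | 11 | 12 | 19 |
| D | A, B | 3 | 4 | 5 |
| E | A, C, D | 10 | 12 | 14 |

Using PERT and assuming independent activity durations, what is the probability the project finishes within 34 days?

te_A = (2 + 4·3 + 10)/6 = 24/6 = 4; σ²_A = ((10−2)/6)² = 1.778
te_B = (10 + 4·13 + 16)/6 = 78/6 = 13; σ²_B = ((16−10)/6)² = 1.000
te_C = (11 + 4·12 + 19)/6 = 78/6 = 13; σ²_C = ((19−11)/6)² = 1.778
te_D = (3 + 4·4 + 5)/6 = 24/6 = 4; σ²_D = ((5−3)/6)² = 0.111
te_E = (10 + 4·12 + 14)/6 = 72/6 = 12; σ²_E = ((14−10)/6)² = 0.444

Forward pass:
ES_A = 0; EF_A = 4
ES_B = 0; EF_B = 13
ES_C = max(EF_A=4, EF_B=13) = 13; EF_C = 13+13 = 26
ES_D = max(EF_A=4, EF_B=13) = 13; EF_D = 13+4 = 17
ES_E = max(EF_A=4, EF_C=26, EF_D=17) = 26; EF_E = 26+12 = 38
Expected project duration μ = 38 days. Critical path: B → C → E.

Variance along critical path = 1.000 + 1.778 + 0.444 = 3.222; σ = √3.222 = 1.795 days.
Z = (34 − 38) / 1.795 = -2.228
P(T ≤ 34) = Φ(-2.228) ≈ 0.013

0.013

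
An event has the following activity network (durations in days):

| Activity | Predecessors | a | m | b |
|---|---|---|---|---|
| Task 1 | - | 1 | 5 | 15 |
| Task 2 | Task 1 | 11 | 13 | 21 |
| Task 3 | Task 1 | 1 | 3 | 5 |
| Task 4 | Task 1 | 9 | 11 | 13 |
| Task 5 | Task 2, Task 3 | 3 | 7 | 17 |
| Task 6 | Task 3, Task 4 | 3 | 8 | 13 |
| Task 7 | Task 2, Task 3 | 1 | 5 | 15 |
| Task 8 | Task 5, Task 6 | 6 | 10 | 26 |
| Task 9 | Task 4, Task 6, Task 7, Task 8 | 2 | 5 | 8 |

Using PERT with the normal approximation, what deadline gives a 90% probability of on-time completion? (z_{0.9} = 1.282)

51.5 days

te_Task 1 = (1 + 4·5 + 15)/6 = 36/6 = 6; σ²_Task 1 = ((15−1)/6)² = 5.444
te_Task 2 = (11 + 4·13 + 21)/6 = 84/6 = 14; σ²_Task 2 = ((21−11)/6)² = 2.778
te_Task 3 = (1 + 4·3 + 5)/6 = 18/6 = 3; σ²_Task 3 = ((5−1)/6)² = 0.444
te_Task 4 = (9 + 4·11 + 13)/6 = 66/6 = 11; σ²_Task 4 = ((13−9)/6)² = 0.444
te_Task 5 = (3 + 4·7 + 17)/6 = 48/6 = 8; σ²_Task 5 = ((17−3)/6)² = 5.444
te_Task 6 = (3 + 4·8 + 13)/6 = 48/6 = 8; σ²_Task 6 = ((13−3)/6)² = 2.778
te_Task 7 = (1 + 4·5 + 15)/6 = 36/6 = 6; σ²_Task 7 = ((15−1)/6)² = 5.444
te_Task 8 = (6 + 4·10 + 26)/6 = 72/6 = 12; σ²_Task 8 = ((26−6)/6)² = 11.111
te_Task 9 = (2 + 4·5 + 8)/6 = 30/6 = 5; σ²_Task 9 = ((8−2)/6)² = 1.000

Forward pass:
ES_Task 1 = 0; EF_Task 1 = 6
ES_Task 2 = 6; EF_Task 2 = 6+14 = 20
ES_Task 3 = 6; EF_Task 3 = 6+3 = 9
ES_Task 4 = 6; EF_Task 4 = 6+11 = 17
ES_Task 5 = max(EF_Task 2=20, EF_Task 3=9) = 20; EF_Task 5 = 20+8 = 28
ES_Task 6 = max(EF_Task 3=9, EF_Task 4=17) = 17; EF_Task 6 = 17+8 = 25
ES_Task 7 = max(EF_Task 2=20, EF_Task 3=9) = 20; EF_Task 7 = 20+6 = 26
ES_Task 8 = max(EF_Task 5=28, EF_Task 6=25) = 28; EF_Task 8 = 28+12 = 40
ES_Task 9 = max(EF_Task 4=17, EF_Task 6=25, EF_Task 7=26, EF_Task 8=40) = 40; EF_Task 9 = 40+5 = 45
Expected project duration μ = 45 days. Critical path: Task 1 → Task 2 → Task 5 → Task 8 → Task 9.

Variance along critical path = 5.444 + 2.778 + 5.444 + 11.111 + 1.000 = 25.778; σ = 5.077 days.
D = μ + z·σ = 45 + 1.282·5.077 = 51.5 days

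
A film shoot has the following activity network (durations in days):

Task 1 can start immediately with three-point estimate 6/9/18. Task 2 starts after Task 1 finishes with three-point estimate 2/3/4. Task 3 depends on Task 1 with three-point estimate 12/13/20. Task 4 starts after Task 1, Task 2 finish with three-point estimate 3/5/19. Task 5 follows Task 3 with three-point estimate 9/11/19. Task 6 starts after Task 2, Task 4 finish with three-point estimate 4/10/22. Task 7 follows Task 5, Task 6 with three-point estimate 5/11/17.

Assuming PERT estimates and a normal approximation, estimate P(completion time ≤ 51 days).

te_Task 1 = (6 + 4·9 + 18)/6 = 60/6 = 10; σ²_Task 1 = ((18−6)/6)² = 4.000
te_Task 2 = (2 + 4·3 + 4)/6 = 18/6 = 3; σ²_Task 2 = ((4−2)/6)² = 0.111
te_Task 3 = (12 + 4·13 + 20)/6 = 84/6 = 14; σ²_Task 3 = ((20−12)/6)² = 1.778
te_Task 4 = (3 + 4·5 + 19)/6 = 42/6 = 7; σ²_Task 4 = ((19−3)/6)² = 7.111
te_Task 5 = (9 + 4·11 + 19)/6 = 72/6 = 12; σ²_Task 5 = ((19−9)/6)² = 2.778
te_Task 6 = (4 + 4·10 + 22)/6 = 66/6 = 11; σ²_Task 6 = ((22−4)/6)² = 9.000
te_Task 7 = (5 + 4·11 + 17)/6 = 66/6 = 11; σ²_Task 7 = ((17−5)/6)² = 4.000

Forward pass:
ES_Task 1 = 0; EF_Task 1 = 10
ES_Task 2 = 10; EF_Task 2 = 10+3 = 13
ES_Task 3 = 10; EF_Task 3 = 10+14 = 24
ES_Task 4 = max(EF_Task 1=10, EF_Task 2=13) = 13; EF_Task 4 = 13+7 = 20
ES_Task 5 = 24; EF_Task 5 = 24+12 = 36
ES_Task 6 = max(EF_Task 2=13, EF_Task 4=20) = 20; EF_Task 6 = 20+11 = 31
ES_Task 7 = max(EF_Task 5=36, EF_Task 6=31) = 36; EF_Task 7 = 36+11 = 47
Expected project duration μ = 47 days. Critical path: Task 1 → Task 3 → Task 5 → Task 7.

Variance along critical path = 4.000 + 1.778 + 2.778 + 4.000 = 12.556; σ = √12.556 = 3.543 days.
Z = (51 − 47) / 3.543 = 1.129
P(T ≤ 51) = Φ(1.129) ≈ 0.871

0.871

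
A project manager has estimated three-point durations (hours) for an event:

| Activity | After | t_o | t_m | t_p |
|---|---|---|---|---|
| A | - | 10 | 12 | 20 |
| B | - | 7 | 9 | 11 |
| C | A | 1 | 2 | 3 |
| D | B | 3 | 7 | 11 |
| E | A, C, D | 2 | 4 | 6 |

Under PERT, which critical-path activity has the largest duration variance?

D

te_A = (10 + 4·12 + 20)/6 = 78/6 = 13; σ²_A = ((20−10)/6)² = 2.778
te_B = (7 + 4·9 + 11)/6 = 54/6 = 9; σ²_B = ((11−7)/6)² = 0.444
te_C = (1 + 4·2 + 3)/6 = 12/6 = 2; σ²_C = ((3−1)/6)² = 0.111
te_D = (3 + 4·7 + 11)/6 = 42/6 = 7; σ²_D = ((11−3)/6)² = 1.778
te_E = (2 + 4·4 + 6)/6 = 24/6 = 4; σ²_E = ((6−2)/6)² = 0.444

Forward pass:
ES_A = 0; EF_A = 13
ES_B = 0; EF_B = 9
ES_C = 13; EF_C = 13+2 = 15
ES_D = 9; EF_D = 9+7 = 16
ES_E = max(EF_A=13, EF_C=15, EF_D=16) = 16; EF_E = 16+4 = 20
Expected project duration μ = 20 hours. Critical path: B → D → E.

Variances on critical path: σ²_B=0.444, σ²_D=1.778, σ²_E=0.444.
Largest is σ²_D = 1.778.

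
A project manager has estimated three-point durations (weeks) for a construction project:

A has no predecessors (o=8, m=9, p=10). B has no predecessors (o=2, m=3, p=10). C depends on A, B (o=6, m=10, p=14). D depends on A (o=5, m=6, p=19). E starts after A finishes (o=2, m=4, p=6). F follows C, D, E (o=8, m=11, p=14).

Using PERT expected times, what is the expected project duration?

te_A = (8 + 4·9 + 10)/6 = 54/6 = 9
te_B = (2 + 4·3 + 10)/6 = 24/6 = 4
te_C = (6 + 4·10 + 14)/6 = 60/6 = 10
te_D = (5 + 4·6 + 19)/6 = 48/6 = 8
te_E = (2 + 4·4 + 6)/6 = 24/6 = 4
te_F = (8 + 4·11 + 14)/6 = 66/6 = 11

Forward pass:
ES_A = 0; EF_A = 9
ES_B = 0; EF_B = 4
ES_C = max(EF_A=9, EF_B=4) = 9; EF_C = 9+10 = 19
ES_D = 9; EF_D = 9+8 = 17
ES_E = 9; EF_E = 9+4 = 13
ES_F = max(EF_C=19, EF_D=17, EF_E=13) = 19; EF_F = 19+11 = 30
Expected project duration μ = 30 weeks. Critical path: A → C → F.

30 weeks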